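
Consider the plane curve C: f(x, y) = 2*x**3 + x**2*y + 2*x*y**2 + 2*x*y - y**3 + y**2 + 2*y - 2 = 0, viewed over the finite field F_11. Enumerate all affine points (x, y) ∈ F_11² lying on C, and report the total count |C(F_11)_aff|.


Affine F_11-points: {(0, 1), (1, 0), (2, 9), (3, 5), (4, 10), (5, 5), (6, 5), (9, 3), (9, 6), (9, 10), (10, 8)}; count = 11.

For each of the 121 pairs (x, y) ∈ F_11², evaluate f(x, y) mod 11. Record the zeros.
  x = 0: [0↦9, 1↦0, 2↦9, 3↦8, 4↦2, 5↦7, 6↦6, 7↦4, 8↦6, 9↦6, 10↦9]  zeros at y ∈ {1}
  x = 1: [0↦0, 1↦7, 2↦3, 3↦4, 4↦4, 5↦8, 6↦10, 7↦4, 8↦6, 9↦10, 10↦10]  zeros at y ∈ {0}
  x = 2: [0↦3, 1↦6, 2↦2, 3↦7, 4↦4, 5↦9, 6↦5, 7↦8, 8↦1, 9↦0, 10↦10]  zeros at y ∈ {9}
  x = 3: [0↦8, 1↦9, 2↦7, 3↦7, 4↦3, 5↦0, 6↦3, 7↦6, 8↦3, 9↦10, 10↦10]  zeros at y ∈ {5}
  x = 4: [0↦5, 1↦6, 2↦8, 3↦5, 4↦2, 5↦4, 6↦5, 7↦10, 8↦2, 9↦8, 10↦0]  zeros at y ∈ {10}
  x = 5: [0↦6, 1↦9, 2↦6, 3↦2, 4↦2, 5↦0, 6↦1, 7↦10, 8↦10, 9↦6, 10↦3]  zeros at y ∈ {5}
  x = 6: [0↦1, 1↦8, 2↦2, 3↦10, 4↦4, 5↦0, 6↦3, 7↦7, 8↦6, 9↦5, 10↦9]  zeros at y ∈ {5}
  x = 7: [0↦2, 1↦4, 2↦8, 3↦8, 4↦9, 5↦5, 6↦1, 7↦2, 8↦2, 9↦6, 10↦8]  zeros at y ∈ ∅
  x = 8: [0↦10, 1↦9, 2↦3, 3↦8, 4↦7, 5↦5, 6↦7, 7↦7, 8↦10, 9↦10, 10↦1]  zeros at y ∈ ∅
  x = 9: [0↦4, 1↦2, 2↦10, 3↦0, 4↦10, 5↦1, 6↦0, 7↦1, 8↦9, 9↦7, 10↦0]  zeros at y ∈ {3, 6, 10}
  x = 10: [0↦7, 1↦6, 2↦8, 3↦7, 4↦8, 5↦5, 6↦3, 7↦7, 8↦0, 9↦9, 10↦6]  zeros at y ∈ {8}
Collecting zeros: affine points = {(0, 1), (1, 0), (2, 9), (3, 5), (4, 10), (5, 5), (6, 5), (9, 3), (9, 6), (9, 10), (10, 8)}.
Total count |C(F_11)_aff| = 11.


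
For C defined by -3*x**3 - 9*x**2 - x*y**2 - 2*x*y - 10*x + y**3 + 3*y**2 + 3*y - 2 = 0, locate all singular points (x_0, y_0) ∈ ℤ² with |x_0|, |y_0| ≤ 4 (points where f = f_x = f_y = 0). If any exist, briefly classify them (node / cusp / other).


Singular points: {(-1, -1)}; classification: cusp.

Compute partial derivatives:
  f_x = -9*x**2 - 18*x - y**2 - 2*y - 10.
  f_y = -2*x*y - 2*x + 3*y**2 + 6*y + 3.
Scan x_0 ∈ {−4, ..., 4}. For each x_0, f_y(x_0, y) is a polynomial in y; find its integer roots y ∈ {−4, ..., 4}, then test f_x and f at those candidates.
  x = -4: f_y(-4, y) = 3*y**2 + 14*y + 11; vanishes at y ∈ {-1}. (-4, -1): f_x = -81 ≠ 0.
  x = -3: f_y(-3, y) = 3*y**2 + 12*y + 9; vanishes at y ∈ {-3, -1}. (-3, -3): f_x = -40 ≠ 0; (-3, -1): f_x = -36 ≠ 0.
  x = -2: f_y(-2, y) = 3*y**2 + 10*y + 7; vanishes at y ∈ {-1}. (-2, -1): f_x = -9 ≠ 0.
  x = -1: f_y(-1, y) = 3*y**2 + 8*y + 5; vanishes at y ∈ {-1}. (-1, -1): f_x = 0, f = 0 — SINGULAR.
  x = 0: f_y(0, y) = 3*y**2 + 6*y + 3; vanishes at y ∈ {-1}. (0, -1): f_x = -9 ≠ 0.
  x = 1: f_y(1, y) = 3*y**2 + 4*y + 1; vanishes at y ∈ {-1}. (1, -1): f_x = -36 ≠ 0.
  x = 2: f_y(2, y) = 3*y**2 + 2*y - 1; vanishes at y ∈ {-1}. (2, -1): f_x = -81 ≠ 0.
  x = 3: f_y(3, y) = 3*y**2 - 3; vanishes at y ∈ {-1, 1}. (3, -1): f_x = -144 ≠ 0; (3, 1): f_x = -148 ≠ 0.
  x = 4: f_y(4, y) = 3*y**2 - 2*y - 5; vanishes at y ∈ {-1}. (4, -1): f_x = -225 ≠ 0.
Only singular point on the grid: (-1, -1).
Classify: substitute x = -1 + u, y = -1 + v and expand: f = -3*u**3 - u*v**2 + v**3 + v**2.
No constant or linear terms (consistent with a singular point). Quadratic part: v**2. Cubic part: -3*u**3 - u*v**2 + v**3.
The quadratic part v**2 is a perfect square, so there is a single (double) tangent line v = 0, i.e. y = -1. Restricting the cubic part to that line (v = 0) leaves -3*u**3 ≠ 0, so f is not divisible by v and the branch is v² ≈ 3*u**3 to lowest order — this is a cusp.
Classification: cusp.


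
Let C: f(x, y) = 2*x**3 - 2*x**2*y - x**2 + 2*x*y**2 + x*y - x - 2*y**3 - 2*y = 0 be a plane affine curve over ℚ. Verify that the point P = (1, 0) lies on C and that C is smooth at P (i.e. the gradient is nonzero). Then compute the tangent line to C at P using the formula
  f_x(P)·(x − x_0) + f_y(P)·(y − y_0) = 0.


Tangent line at P: 3*x - 3*y - 3 = 0.

Step 1: f(1, 0) = 0, so P lies on C.
Step 2: partial derivatives
  f_x(x, y) = 6*x**2 - 4*x*y - 2*x + 2*y**2 + y - 1, f_y(x, y) = -2*x**2 + 4*x*y + x - 6*y**2 - 2.
  f_x(P) = 3, f_y(P) = -3 (gradient nonzero, so P is smooth).
Step 3: tangent line at P: 3·(x − 1) + -3·(y − 0) = 0.
Expanding: 3*x - 3*y - 3 = 0.


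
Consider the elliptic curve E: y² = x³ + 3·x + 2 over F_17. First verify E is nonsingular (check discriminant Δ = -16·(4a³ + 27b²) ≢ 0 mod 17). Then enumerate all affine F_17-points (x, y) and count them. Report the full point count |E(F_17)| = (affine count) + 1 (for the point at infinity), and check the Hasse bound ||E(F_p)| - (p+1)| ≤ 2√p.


Affine points = {(0, 6), (0, 11), (2, 4), (2, 13), (3, 2), (3, 15), (6, 7), (6, 10), (7, 3), (7, 14), (12, 7), (12, 10), (14, 0), (16, 7), (16, 10)}; affine count = 15; |E(F_17)| = 16.

Discriminant check: Δ ∝ 4a³ + 27b² = 4·3³ + 27·2² = 4·27 + 27·4 ≡ 12 (mod 17). Nonzero ⇒ E is nonsingular.
For each x ∈ F_17, compute rhs = x³ + 3·x + 2 mod 17, then count y ∈ F_17 with y² ≡ rhs.
  x = 0: rhs = 2, matching y values: 6, 11 (2 points).
  x = 1: rhs = 6, matching y values: none (0 points).
  x = 2: rhs = 16, matching y values: 4, 13 (2 points).
  x = 3: rhs = 4, matching y values: 2, 15 (2 points).
  x = 4: rhs = 10, matching y values: none (0 points).
  x = 5: rhs = 6, matching y values: none (0 points).
  x = 6: rhs = 15, matching y values: 7, 10 (2 points).
  x = 7: rhs = 9, matching y values: 3, 14 (2 points).
  x = 8: rhs = 11, matching y values: none (0 points).
  x = 9: rhs = 10, matching y values: none (0 points).
  x = 10: rhs = 12, matching y values: none (0 points).
  x = 11: rhs = 6, matching y values: none (0 points).
  x = 12: rhs = 15, matching y values: 7, 10 (2 points).
  x = 13: rhs = 11, matching y values: none (0 points).
  x = 14: rhs = 0, matching y values: 0 (1 points).
  x = 15: rhs = 5, matching y values: none (0 points).
  x = 16: rhs = 15, matching y values: 7, 10 (2 points).
Total affine count: 15.
Full point count |E(F_17)| = 15 + 1 = 16.
Hasse bound: |16 − (17+1)| = |-2| = 2 ≤ 2√17 ≈ 8.2462 ✓.


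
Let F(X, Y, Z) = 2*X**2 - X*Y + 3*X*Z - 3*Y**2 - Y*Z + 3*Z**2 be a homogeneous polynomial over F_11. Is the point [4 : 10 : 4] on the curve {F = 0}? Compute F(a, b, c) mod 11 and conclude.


F(4,10,4) ≡ 1 (mod 11); P is NOT on the curve.

Evaluate F(4, 10, 4) term-by-term (mod 11).
  2*X**2 ↦ 2·16·1·1 = 32
  -X*Y ↦ -1·4·10·1 = -40
  3*X*Z ↦ 3·4·1·4 = 48
  -3*Y**2 ↦ -3·1·100·1 = -300
  -Y*Z ↦ -1·1·10·4 = -40
  3*Z**2 ↦ 3·1·1·16 = 48
Sum: F(4, 10, 4) = (32) + (-40) + (48) + (-300) + (-40) + (48) = -252.
Reducing mod 11: -252 ≡ 1 (mod 11).
Since F(a, b, c) ≡ 1 ≠ 0 (mod 11), P does NOT lie on the curve.


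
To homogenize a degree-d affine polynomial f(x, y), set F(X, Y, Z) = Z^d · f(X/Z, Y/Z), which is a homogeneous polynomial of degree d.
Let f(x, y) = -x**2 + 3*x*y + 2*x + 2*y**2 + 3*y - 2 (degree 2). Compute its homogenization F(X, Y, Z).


F(X, Y, Z) = -X**2 + 3*X*Y + 2*X*Z + 2*Y**2 + 3*Y*Z - 2*Z**2

deg(f) = 2.
Substitute x = X/Z, y = Y/Z into f, then multiply by Z^2.
  monomial -1·x^2·y^0 ↦ -1·X^2·Y^0·Z^0.
  monomial 3·x^1·y^1 ↦ 3·X^1·Y^1·Z^0.
  monomial 2·x^1·y^0 ↦ 2·X^1·Y^0·Z^1.
  monomial 2·x^0·y^2 ↦ 2·X^0·Y^2·Z^0.
  monomial 3·x^0·y^1 ↦ 3·X^0·Y^1·Z^1.
  monomial -2·x^0·y^0 ↦ -2·X^0·Y^0·Z^2.
Collecting: F(X, Y, Z) = -X**2 + 3*X*Y + 2*X*Z + 2*Y**2 + 3*Y*Z - 2*Z**2.


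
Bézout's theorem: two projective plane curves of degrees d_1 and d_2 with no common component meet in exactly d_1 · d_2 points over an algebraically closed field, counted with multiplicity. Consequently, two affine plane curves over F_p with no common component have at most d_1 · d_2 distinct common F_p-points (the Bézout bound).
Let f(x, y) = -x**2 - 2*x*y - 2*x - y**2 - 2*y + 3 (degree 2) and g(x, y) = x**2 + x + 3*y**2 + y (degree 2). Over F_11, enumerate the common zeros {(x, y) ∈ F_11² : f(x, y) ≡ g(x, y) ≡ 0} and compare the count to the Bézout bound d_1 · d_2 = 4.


Common zeros: {(3, 9), (4, 8)}; count = 2; Bézout bound = 4.

deg(f) = 2, deg(g) = 2, so Bézout bound = 4.
Scan x ∈ F_11. For each x, list the y ∈ F_11 with f(x, y) ≡ 0 and those with g(x, y) ≡ 0 (mod 11); the common zeros in that column are the intersection.
  x = 0: f ≡ 0 at y ∈ {1, 8}; g ≡ 0 at y ∈ {0, 7}; common: ∅.
  x = 1: f ≡ 0 at y ∈ {0, 7}; g ≡ 0 at y ∈ ∅; common: ∅.
  x = 2: f ≡ 0 at y ∈ {6, 10}; g ≡ 0 at y ∈ ∅; common: ∅.
  x = 3: f ≡ 0 at y ∈ {5, 9}; g ≡ 0 at y ∈ {9}; common: {9}.
  x = 4: f ≡ 0 at y ∈ {4, 8}; g ≡ 0 at y ∈ {8, 10}; common: {8}.
  x = 5: f ≡ 0 at y ∈ {3, 7}; g ≡ 0 at y ∈ {2, 5}; common: ∅.
  x = 6: f ≡ 0 at y ∈ {2, 6}; g ≡ 0 at y ∈ {8, 10}; common: ∅.
  x = 7: f ≡ 0 at y ∈ {1, 5}; g ≡ 0 at y ∈ {9}; common: ∅.
  x = 8: f ≡ 0 at y ∈ {0, 4}; g ≡ 0 at y ∈ ∅; common: ∅.
  x = 9: f ≡ 0 at y ∈ {3, 10}; g ≡ 0 at y ∈ ∅; common: ∅.
  x = 10: f ≡ 0 at y ∈ {2, 9}; g ≡ 0 at y ∈ {0, 7}; common: ∅.
Collecting: common zeros = {(3, 9), (4, 8)}, so the count is 2.
Comparison with the Bézout bound: 2 ≤ 4 = deg(f)·deg(g), as expected for curves with no common component (the affine F_11-count falls short of the bound because intersections may lie at infinity, over extension fields, or carry multiplicity).


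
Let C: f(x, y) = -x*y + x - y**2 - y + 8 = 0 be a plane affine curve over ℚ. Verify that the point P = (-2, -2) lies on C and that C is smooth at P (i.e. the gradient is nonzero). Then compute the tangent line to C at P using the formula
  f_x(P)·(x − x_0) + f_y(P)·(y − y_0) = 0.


Tangent line at P: 3*x + 5*y + 16 = 0.

Step 1: f(-2, -2) = 0, so P lies on C.
Step 2: partial derivatives
  f_x(x, y) = 1 - y, f_y(x, y) = -x - 2*y - 1.
  f_x(P) = 3, f_y(P) = 5 (gradient nonzero, so P is smooth).
Step 3: tangent line at P: 3·(x − -2) + 5·(y − -2) = 0.
Expanding: 3*x + 5*y + 16 = 0.


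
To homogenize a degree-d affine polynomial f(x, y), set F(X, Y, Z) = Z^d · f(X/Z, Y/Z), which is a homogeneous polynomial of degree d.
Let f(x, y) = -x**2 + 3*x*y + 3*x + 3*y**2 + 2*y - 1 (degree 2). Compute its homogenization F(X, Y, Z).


F(X, Y, Z) = -X**2 + 3*X*Y + 3*X*Z + 3*Y**2 + 2*Y*Z - Z**2

deg(f) = 2.
Substitute x = X/Z, y = Y/Z into f, then multiply by Z^2.
  monomial -1·x^2·y^0 ↦ -1·X^2·Y^0·Z^0.
  monomial 3·x^1·y^1 ↦ 3·X^1·Y^1·Z^0.
  monomial 3·x^1·y^0 ↦ 3·X^1·Y^0·Z^1.
  monomial 3·x^0·y^2 ↦ 3·X^0·Y^2·Z^0.
  monomial 2·x^0·y^1 ↦ 2·X^0·Y^1·Z^1.
  monomial -1·x^0·y^0 ↦ -1·X^0·Y^0·Z^2.
Collecting: F(X, Y, Z) = -X**2 + 3*X*Y + 3*X*Z + 3*Y**2 + 2*Y*Z - Z**2.


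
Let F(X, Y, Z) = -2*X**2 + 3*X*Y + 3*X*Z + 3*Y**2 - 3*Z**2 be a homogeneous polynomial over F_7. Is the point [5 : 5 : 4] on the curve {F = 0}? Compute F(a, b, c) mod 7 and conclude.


F(5,5,4) ≡ 0 (mod 7); P is on the curve.

Evaluate F(5, 5, 4) term-by-term (mod 7).
  -2*X**2 ↦ -2·25·1·1 = -50
  3*X*Y ↦ 3·5·5·1 = 75
  3*X*Z ↦ 3·5·1·4 = 60
  3*Y**2 ↦ 3·1·25·1 = 75
  -3*Z**2 ↦ -3·1·1·16 = -48
Sum: F(5, 5, 4) = (-50) + (75) + (60) + (75) + (-48) = 112.
Reducing mod 7: 112 ≡ 0 (mod 7).
Since F(a, b, c) ≡ 0 (mod 7), P lies on the curve.


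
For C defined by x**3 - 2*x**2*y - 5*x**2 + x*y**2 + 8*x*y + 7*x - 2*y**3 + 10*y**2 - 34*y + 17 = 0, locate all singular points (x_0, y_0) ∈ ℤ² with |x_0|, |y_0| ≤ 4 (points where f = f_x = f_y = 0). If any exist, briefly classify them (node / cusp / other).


Singular points: {(3, 2)}; classification: cusp.

Compute partial derivatives:
  f_x = 3*x**2 - 4*x*y - 10*x + y**2 + 8*y + 7.
  f_y = -2*x**2 + 2*x*y + 8*x - 6*y**2 + 20*y - 34.
Scan x_0 ∈ {−4, ..., 4}. For each x_0, f_y(x_0, y) is a polynomial in y; find its integer roots y ∈ {−4, ..., 4}, then test f_x and f at those candidates.
  x = -4: f_y(-4, y) = -6*y**2 + 12*y - 98; no integer root y with |y| ≤ 4.
  x = -3: f_y(-3, y) = -6*y**2 + 14*y - 76; no integer root y with |y| ≤ 4.
  x = -2: f_y(-2, y) = -6*y**2 + 16*y - 58; no integer root y with |y| ≤ 4.
  x = -1: f_y(-1, y) = -6*y**2 + 18*y - 44; no integer root y with |y| ≤ 4.
  x = 0: f_y(0, y) = -6*y**2 + 20*y - 34; no integer root y with |y| ≤ 4.
  x = 1: f_y(1, y) = -6*y**2 + 22*y - 28; no integer root y with |y| ≤ 4.
  x = 2: f_y(2, y) = -6*y**2 + 24*y - 26; no integer root y with |y| ≤ 4.
  x = 3: f_y(3, y) = -6*y**2 + 26*y - 28; vanishes at y ∈ {2}. (3, 2): f_x = 0, f = 0 — SINGULAR.
  x = 4: f_y(4, y) = -6*y**2 + 28*y - 34; no integer root y with |y| ≤ 4.
Only singular point on the grid: (3, 2).
Classify: substitute x = 3 + u, y = 2 + v and expand: f = u**3 - 2*u**2*v + u*v**2 - 2*v**3 + v**2.
No constant or linear terms (consistent with a singular point). Quadratic part: v**2. Cubic part: u**3 - 2*u**2*v + u*v**2 - 2*v**3.
The quadratic part v**2 is a perfect square, so there is a single (double) tangent line v = 0, i.e. y = 2. Restricting the cubic part to that line (v = 0) leaves u**3 ≠ 0, so f is not divisible by v and the branch is v² ≈ -u**3 to lowest order — this is a cusp.
Classification: cusp.


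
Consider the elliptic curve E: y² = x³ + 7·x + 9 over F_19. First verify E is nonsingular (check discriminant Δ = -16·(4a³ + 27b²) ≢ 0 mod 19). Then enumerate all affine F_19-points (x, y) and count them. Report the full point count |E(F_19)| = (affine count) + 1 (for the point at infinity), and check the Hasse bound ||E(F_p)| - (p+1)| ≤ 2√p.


Affine points = {(0, 3), (0, 16), (1, 6), (1, 13), (3, 0), (4, 5), (4, 14), (5, 6), (5, 13), (6, 1), (6, 18), (8, 8), (8, 11), (11, 7), (11, 12), (12, 4), (12, 15), (13, 6), (13, 13), (14, 1), (14, 18), (17, 5), (17, 14), (18, 1), (18, 18)}; affine count = 25; |E(F_19)| = 26.

Discriminant check: Δ ∝ 4a³ + 27b² = 4·7³ + 27·9² = 4·343 + 27·81 ≡ 6 (mod 19). Nonzero ⇒ E is nonsingular.
For each x ∈ F_19, compute rhs = x³ + 7·x + 9 mod 19, then count y ∈ F_19 with y² ≡ rhs.
  x = 0: rhs = 9, matching y values: 3, 16 (2 points).
  x = 1: rhs = 17, matching y values: 6, 13 (2 points).
  x = 2: rhs = 12, matching y values: none (0 points).
  x = 3: rhs = 0, matching y values: 0 (1 points).
  x = 4: rhs = 6, matching y values: 5, 14 (2 points).
  x = 5: rhs = 17, matching y values: 6, 13 (2 points).
  x = 6: rhs = 1, matching y values: 1, 18 (2 points).
  x = 7: rhs = 2, matching y values: none (0 points).
  x = 8: rhs = 7, matching y values: 8, 11 (2 points).
  x = 9: rhs = 3, matching y values: none (0 points).
  x = 10: rhs = 15, matching y values: none (0 points).
  x = 11: rhs = 11, matching y values: 7, 12 (2 points).
  x = 12: rhs = 16, matching y values: 4, 15 (2 points).
  x = 13: rhs = 17, matching y values: 6, 13 (2 points).
  x = 14: rhs = 1, matching y values: 1, 18 (2 points).
  x = 15: rhs = 12, matching y values: none (0 points).
  x = 16: rhs = 18, matching y values: none (0 points).
  x = 17: rhs = 6, matching y values: 5, 14 (2 points).
  x = 18: rhs = 1, matching y values: 1, 18 (2 points).
Total affine count: 25.
Full point count |E(F_19)| = 25 + 1 = 26.
Hasse bound: |26 − (19+1)| = |6| = 6 ≤ 2√19 ≈ 8.7178 ✓.


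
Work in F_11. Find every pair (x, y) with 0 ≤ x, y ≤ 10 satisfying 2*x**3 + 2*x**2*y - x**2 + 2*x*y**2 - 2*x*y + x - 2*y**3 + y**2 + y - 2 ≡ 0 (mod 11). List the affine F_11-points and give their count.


Affine F_11-points: {(0, 3), (0, 4), (0, 10), (1, 0), (2, 5), (4, 7), (5, 3), (5, 4), (8, 4), (9, 3)}; count = 10.

For each of the 121 pairs (x, y) ∈ F_11², evaluate f(x, y) mod 11. Record the zeros.
  x = 0: [0↦9, 1↦9, 2↦10, 3↦0, 4↦0, 5↦9, 6↦4, 7↦6, 8↦3, 9↦5, 10↦0]  zeros at y ∈ {3, 4, 10}
  x = 1: [0↦0, 1↦2, 2↦9, 3↦9, 4↦1, 5↦6, 6↦1, 7↦7, 8↦1, 9↦4, 10↦4]  zeros at y ∈ {0}
  x = 2: [0↦1, 1↦9, 2↦4, 3↦7, 4↦6, 5↦0, 6↦10, 7↦2, 8↦8, 9↦5, 10↦3]  zeros at y ∈ {5}
  x = 3: [0↦2, 1↦9, 2↦7, 3↦6, 4↦5, 5↦3, 6↦10, 7↦3, 8↦3, 9↦9, 10↦9]  zeros at y ∈ ∅
  x = 4: [0↦4, 1↦3, 2↦8, 3↦7, 4↦10, 5↦5, 6↦2, 7↦0, 8↦9, 9↦6, 10↦1]  zeros at y ∈ {7}
  x = 5: [0↦8, 1↦3, 2↦8, 3↦0, 4↦0, 5↦7, 6↦9, 7↦5, 8↦5, 9↦8, 10↦2]  zeros at y ∈ {3, 4}
  x = 6: [0↦4, 1↦10, 2↦8, 3↦8, 4↦9, 5↦10, 6↦10, 7↦8, 8↦3, 9↦5, 10↦2]  zeros at y ∈ ∅
  x = 7: [0↦4, 1↦3, 2↦9, 3↦10, 4↦5, 5↦4, 6↦6, 7↦10, 8↦4, 9↦9, 10↦2]  zeros at y ∈ ∅
  x = 8: [0↦9, 1↦5, 2↦1, 3↦7, 4↦0, 5↦1, 6↦9, 7↦1, 8↦9, 9↦10, 10↦3]  zeros at y ∈ {4}
  x = 9: [0↦9, 1↦6, 2↦7, 3↦0, 4↦6, 5↦2, 6↦9, 7↦4, 8↦8, 9↦9, 10↦6]  zeros at y ∈ {3}
  x = 10: [0↦5, 1↦7, 2↦6, 3↦1, 4↦2, 5↦8, 6↦7, 7↦9, 8↦2, 9↦7, 10↦1]  zeros at y ∈ ∅
Collecting zeros: affine points = {(0, 3), (0, 4), (0, 10), (1, 0), (2, 5), (4, 7), (5, 3), (5, 4), (8, 4), (9, 3)}.
Total count |C(F_11)_aff| = 10.


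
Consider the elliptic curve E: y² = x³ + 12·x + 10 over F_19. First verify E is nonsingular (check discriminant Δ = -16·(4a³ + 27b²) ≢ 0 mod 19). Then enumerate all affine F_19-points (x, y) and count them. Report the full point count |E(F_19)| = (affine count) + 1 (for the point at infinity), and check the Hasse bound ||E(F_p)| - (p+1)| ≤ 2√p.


Affine points = {(1, 2), (1, 17), (2, 2), (2, 17), (3, 4), (3, 15), (5, 9), (5, 10), (7, 0), (9, 7), (9, 12), (10, 3), (10, 16), (12, 1), (12, 18), (13, 8), (13, 11), (16, 2), (16, 17), (17, 4), (17, 15), (18, 4), (18, 15)}; affine count = 23; |E(F_19)| = 24.

Discriminant check: Δ ∝ 4a³ + 27b² = 4·12³ + 27·10² = 4·1728 + 27·100 ≡ 17 (mod 19). Nonzero ⇒ E is nonsingular.
For each x ∈ F_19, compute rhs = x³ + 12·x + 10 mod 19, then count y ∈ F_19 with y² ≡ rhs.
  x = 0: rhs = 10, matching y values: none (0 points).
  x = 1: rhs = 4, matching y values: 2, 17 (2 points).
  x = 2: rhs = 4, matching y values: 2, 17 (2 points).
  x = 3: rhs = 16, matching y values: 4, 15 (2 points).
  x = 4: rhs = 8, matching y values: none (0 points).
  x = 5: rhs = 5, matching y values: 9, 10 (2 points).
  x = 6: rhs = 13, matching y values: none (0 points).
  x = 7: rhs = 0, matching y values: 0 (1 points).
  x = 8: rhs = 10, matching y values: none (0 points).
  x = 9: rhs = 11, matching y values: 7, 12 (2 points).
  x = 10: rhs = 9, matching y values: 3, 16 (2 points).
  x = 11: rhs = 10, matching y values: none (0 points).
  x = 12: rhs = 1, matching y values: 1, 18 (2 points).
  x = 13: rhs = 7, matching y values: 8, 11 (2 points).
  x = 14: rhs = 15, matching y values: none (0 points).
  x = 15: rhs = 12, matching y values: none (0 points).
  x = 16: rhs = 4, matching y values: 2, 17 (2 points).
  x = 17: rhs = 16, matching y values: 4, 15 (2 points).
  x = 18: rhs = 16, matching y values: 4, 15 (2 points).
Total affine count: 23.
Full point count |E(F_19)| = 23 + 1 = 24.
Hasse bound: |24 − (19+1)| = |4| = 4 ≤ 2√19 ≈ 8.7178 ✓.


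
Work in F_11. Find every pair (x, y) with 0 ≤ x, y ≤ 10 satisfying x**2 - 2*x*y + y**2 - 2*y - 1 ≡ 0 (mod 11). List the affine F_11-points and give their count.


Affine F_11-points: {(1, 0), (1, 4), (5, 5), (5, 7), (6, 1), (6, 2), (7, 1), (7, 4), (9, 2), (9, 7), (10, 0)}; count = 11.

For each of the 121 pairs (x, y) ∈ F_11², evaluate f(x, y) mod 11. Record the zeros.
  x = 0: [0↦10, 1↦9, 2↦10, 3↦2, 4↦7, 5↦3, 6↦1, 7↦1, 8↦3, 9↦7, 10↦2]  zeros at y ∈ ∅
  x = 1: [0↦0, 1↦8, 2↦7, 3↦8, 4↦0, 5↦5, 6↦1, 7↦10, 8↦10, 9↦1, 10↦5]  zeros at y ∈ {0, 4}
  x = 2: [0↦3, 1↦9, 2↦6, 3↦5, 4↦6, 5↦9, 6↦3, 7↦10, 8↦8, 9↦8, 10↦10]  zeros at y ∈ ∅
  x = 3: [0↦8, 1↦1, 2↦7, 3↦4, 4↦3, 5↦4, 6↦7, 7↦1, 8↦8, 9↦6, 10↦6]  zeros at y ∈ ∅
  x = 4: [0↦4, 1↦6, 2↦10, 3↦5, 4↦2, 5↦1, 6↦2, 7↦5, 8↦10, 9↦6, 10↦4]  zeros at y ∈ ∅
  x = 5: [0↦2, 1↦2, 2↦4, 3↦8, 4↦3, 5↦0, 6↦10, 7↦0, 8↦3, 9↦8, 10↦4]  zeros at y ∈ {5, 7}
  x = 6: [0↦2, 1↦0, 2↦0, 3↦2, 4↦6, 5↦1, 6↦9, 7↦8, 8↦9, 9↦1, 10↦6]  zeros at y ∈ {1, 2}
  x = 7: [0↦4, 1↦0, 2↦9, 3↦9, 4↦0, 5↦4, 6↦10, 7↦7, 8↦6, 9↦7, 10↦10]  zeros at y ∈ {1, 4}
  x = 8: [0↦8, 1↦2, 2↦9, 3↦7, 4↦7, 5↦9, 6↦2, 7↦8, 8↦5, 9↦4, 10↦5]  zeros at y ∈ ∅
  x = 9: [0↦3, 1↦6, 2↦0, 3↦7, 4↦5, 5↦5, 6↦7, 7↦0, 8↦6, 9↦3, 10↦2]  zeros at y ∈ {2, 7}
  x = 10: [0↦0, 1↦1, 2↦4, 3↦9, 4↦5, 5↦3, 6↦3, 7↦5, 8↦9, 9↦4, 10↦1]  zeros at y ∈ {0}
Collecting zeros: affine points = {(1, 0), (1, 4), (5, 5), (5, 7), (6, 1), (6, 2), (7, 1), (7, 4), (9, 2), (9, 7), (10, 0)}.
Total count |C(F_11)_aff| = 11.


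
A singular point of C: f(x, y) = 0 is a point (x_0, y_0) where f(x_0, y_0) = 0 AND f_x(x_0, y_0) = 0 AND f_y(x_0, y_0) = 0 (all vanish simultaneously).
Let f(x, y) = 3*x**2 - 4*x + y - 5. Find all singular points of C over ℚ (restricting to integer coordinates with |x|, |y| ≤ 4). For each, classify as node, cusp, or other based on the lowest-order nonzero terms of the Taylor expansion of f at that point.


No singular points in the scanned grid; C is smooth there.

Compute partial derivatives:
  f_x = 6*x - 4.
  f_y = 1.
f_y = 1 is a nonzero constant, so f_y never vanishes: no point (x, y) can satisfy f = f_x = f_y = 0. In particular no (x, y) ∈ {−4, ..., 4}² is singular; the curve is smooth.


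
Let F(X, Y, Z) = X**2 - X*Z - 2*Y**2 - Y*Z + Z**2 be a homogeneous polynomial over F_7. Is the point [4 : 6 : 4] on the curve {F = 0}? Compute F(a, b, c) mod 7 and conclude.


F(4,6,4) ≡ 4 (mod 7); P is NOT on the curve.

Evaluate F(4, 6, 4) term-by-term (mod 7).
  X**2 ↦ 1·16·1·1 = 16
  -X*Z ↦ -1·4·1·4 = -16
  -2*Y**2 ↦ -2·1·36·1 = -72
  -Y*Z ↦ -1·1·6·4 = -24
  Z**2 ↦ 1·1·1·16 = 16
Sum: F(4, 6, 4) = (16) + (-16) + (-72) + (-24) + (16) = -80.
Reducing mod 7: -80 ≡ 4 (mod 7).
Since F(a, b, c) ≡ 4 ≠ 0 (mod 7), P does NOT lie on the curve.


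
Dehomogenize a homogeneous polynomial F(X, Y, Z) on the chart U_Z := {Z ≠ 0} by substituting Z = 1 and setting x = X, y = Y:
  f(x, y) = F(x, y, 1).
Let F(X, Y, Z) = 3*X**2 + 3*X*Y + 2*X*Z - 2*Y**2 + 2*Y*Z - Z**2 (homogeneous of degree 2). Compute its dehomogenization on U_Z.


f(x, y) = 3*x**2 + 3*x*y + 2*x - 2*y**2 + 2*y - 1

On U_Z we set Z = 1. Each monomial c·X^i·Y^j·Z^k in F becomes c·x^i·y^j·1^k = c·x^i·y^j.
Substituting Z = 1: F(X, Y, 1) = 3*x**2 + 3*x*y + 2*x - 2*y**2 + 2*y - 1.
Note: deg(f) ≤ deg(F) = 2; strict inequality happens when F is divisible by Z (lost terms).


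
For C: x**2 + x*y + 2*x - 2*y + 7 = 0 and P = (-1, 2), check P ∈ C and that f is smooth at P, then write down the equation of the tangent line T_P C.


Tangent line at P: 2*x - 3*y + 8 = 0.

Step 1: f(-1, 2) = 0, so P lies on C.
Step 2: partial derivatives
  f_x(x, y) = 2*x + y + 2, f_y(x, y) = x - 2.
  f_x(P) = 2, f_y(P) = -3 (gradient nonzero, so P is smooth).
Step 3: tangent line at P: 2·(x − -1) + -3·(y − 2) = 0.
Expanding: 2*x - 3*y + 8 = 0.


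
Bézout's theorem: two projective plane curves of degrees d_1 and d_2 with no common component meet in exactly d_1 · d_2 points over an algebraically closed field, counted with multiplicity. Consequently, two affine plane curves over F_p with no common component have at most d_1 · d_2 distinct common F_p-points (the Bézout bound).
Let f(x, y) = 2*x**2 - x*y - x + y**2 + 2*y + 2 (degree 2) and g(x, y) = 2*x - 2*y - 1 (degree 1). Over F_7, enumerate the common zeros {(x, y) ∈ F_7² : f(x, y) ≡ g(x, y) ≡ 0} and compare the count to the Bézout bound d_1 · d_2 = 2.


Common zeros: ∅; count = 0; Bézout bound = 2.

deg(f) = 2, deg(g) = 1, so Bézout bound = 2.
Scan x ∈ F_7. For each x, list the y ∈ F_7 with f(x, y) ≡ 0 and those with g(x, y) ≡ 0 (mod 7); the common zeros in that column are the intersection.
  x = 0: f ≡ 0 at y ∈ ∅; g ≡ 0 at y ∈ {3}; common: ∅.
  x = 1: f ≡ 0 at y ∈ ∅; g ≡ 0 at y ∈ {4}; common: ∅.
  x = 2: f ≡ 0 at y ∈ ∅; g ≡ 0 at y ∈ {5}; common: ∅.
  x = 3: f ≡ 0 at y ∈ ∅; g ≡ 0 at y ∈ {6}; common: ∅.
  x = 4: f ≡ 0 at y ∈ ∅; g ≡ 0 at y ∈ {0}; common: ∅.
  x = 5: f ≡ 0 at y ∈ ∅; g ≡ 0 at y ∈ {1}; common: ∅.
  x = 6: f ≡ 0 at y ∈ ∅; g ≡ 0 at y ∈ {2}; common: ∅.
Collecting: common zeros = ∅, so the count is 0.
Comparison with the Bézout bound: 0 ≤ 2 = deg(f)·deg(g), as expected for curves with no common component (the affine F_7-count falls short of the bound because intersections may lie at infinity, over extension fields, or carry multiplicity).


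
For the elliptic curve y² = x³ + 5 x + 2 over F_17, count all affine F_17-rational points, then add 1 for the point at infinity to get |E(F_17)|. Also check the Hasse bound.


Affine points = {(0, 6), (0, 11), (1, 5), (1, 12), (4, 1), (4, 16), (5, 4), (5, 13), (10, 7), (10, 10), (15, 1), (15, 16), (16, 8), (16, 9)}; affine count = 14; |E(F_17)| = 15.

Discriminant check: Δ ∝ 4a³ + 27b² = 4·5³ + 27·2² = 4·125 + 27·4 ≡ 13 (mod 17). Nonzero ⇒ E is nonsingular.
For each x ∈ F_17, compute rhs = x³ + 5·x + 2 mod 17, then count y ∈ F_17 with y² ≡ rhs.
  x = 0: rhs = 2, matching y values: 6, 11 (2 points).
  x = 1: rhs = 8, matching y values: 5, 12 (2 points).
  x = 2: rhs = 3, matching y values: none (0 points).
  x = 3: rhs = 10, matching y values: none (0 points).
  x = 4: rhs = 1, matching y values: 1, 16 (2 points).
  x = 5: rhs = 16, matching y values: 4, 13 (2 points).
  x = 6: rhs = 10, matching y values: none (0 points).
  x = 7: rhs = 6, matching y values: none (0 points).
  x = 8: rhs = 10, matching y values: none (0 points).
  x = 9: rhs = 11, matching y values: none (0 points).
  x = 10: rhs = 15, matching y values: 7, 10 (2 points).
  x = 11: rhs = 11, matching y values: none (0 points).
  x = 12: rhs = 5, matching y values: none (0 points).
  x = 13: rhs = 3, matching y values: none (0 points).
  x = 14: rhs = 11, matching y values: none (0 points).
  x = 15: rhs = 1, matching y values: 1, 16 (2 points).
  x = 16: rhs = 13, matching y values: 8, 9 (2 points).
Total affine count: 14.
Full point count |E(F_17)| = 14 + 1 = 15.
Hasse bound: |15 − (17+1)| = |-3| = 3 ≤ 2√17 ≈ 8.2462 ✓.


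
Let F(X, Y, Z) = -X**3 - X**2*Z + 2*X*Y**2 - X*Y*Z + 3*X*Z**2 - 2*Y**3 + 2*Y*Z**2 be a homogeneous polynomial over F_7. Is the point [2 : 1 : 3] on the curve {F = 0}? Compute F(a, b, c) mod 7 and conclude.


F(2,1,3) ≡ 6 (mod 7); P is NOT on the curve.

Evaluate F(2, 1, 3) term-by-term (mod 7).
  -X**3 ↦ -1·8·1·1 = -8
  -X**2*Z ↦ -1·4·1·3 = -12
  2*X*Y**2 ↦ 2·2·1·1 = 4
  -X*Y*Z ↦ -1·2·1·3 = -6
  3*X*Z**2 ↦ 3·2·1·9 = 54
  -2*Y**3 ↦ -2·1·1·1 = -2
  2*Y*Z**2 ↦ 2·1·1·9 = 18
Sum: F(2, 1, 3) = (-8) + (-12) + (4) + (-6) + (54) + (-2) + (18) = 48.
Reducing mod 7: 48 ≡ 6 (mod 7).
Since F(a, b, c) ≡ 6 ≠ 0 (mod 7), P does NOT lie on the curve.


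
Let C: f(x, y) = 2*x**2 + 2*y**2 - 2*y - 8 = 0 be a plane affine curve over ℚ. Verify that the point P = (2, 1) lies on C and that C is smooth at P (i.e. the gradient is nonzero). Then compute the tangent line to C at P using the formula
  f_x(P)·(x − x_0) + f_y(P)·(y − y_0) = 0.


Tangent line at P: 8*x + 2*y - 18 = 0.

Step 1: f(2, 1) = 0, so P lies on C.
Step 2: partial derivatives
  f_x(x, y) = 4*x, f_y(x, y) = 4*y - 2.
  f_x(P) = 8, f_y(P) = 2 (gradient nonzero, so P is smooth).
Step 3: tangent line at P: 8·(x − 2) + 2·(y − 1) = 0.
Expanding: 8*x + 2*y - 18 = 0.


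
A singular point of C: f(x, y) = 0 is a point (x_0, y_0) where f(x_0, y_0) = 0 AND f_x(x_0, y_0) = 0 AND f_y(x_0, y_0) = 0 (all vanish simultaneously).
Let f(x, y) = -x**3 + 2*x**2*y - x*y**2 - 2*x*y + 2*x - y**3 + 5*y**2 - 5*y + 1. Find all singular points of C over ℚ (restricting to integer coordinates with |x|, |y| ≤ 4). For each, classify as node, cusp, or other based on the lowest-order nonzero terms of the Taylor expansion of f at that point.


Singular points: {(1, 1)}; classification: node.

Compute partial derivatives:
  f_x = -3*x**2 + 4*x*y - y**2 - 2*y + 2.
  f_y = 2*x**2 - 2*x*y - 2*x - 3*y**2 + 10*y - 5.
Scan x_0 ∈ {−4, ..., 4}. For each x_0, f_y(x_0, y) is a polynomial in y; find its integer roots y ∈ {−4, ..., 4}, then test f_x and f at those candidates.
  x = -4: f_y(-4, y) = -3*y**2 + 18*y + 35; no integer root y with |y| ≤ 4.
  x = -3: f_y(-3, y) = -3*y**2 + 16*y + 19; vanishes at y ∈ {-1}. (-3, -1): f_x = -12 ≠ 0.
  x = -2: f_y(-2, y) = -3*y**2 + 14*y + 7; no integer root y with |y| ≤ 4.
  x = -1: f_y(-1, y) = -3*y**2 + 12*y - 1; no integer root y with |y| ≤ 4.
  x = 0: f_y(0, y) = -3*y**2 + 10*y - 5; no integer root y with |y| ≤ 4.
  x = 1: f_y(1, y) = -3*y**2 + 8*y - 5; vanishes at y ∈ {1}. (1, 1): f_x = 0, f = 0 — SINGULAR.
  x = 2: f_y(2, y) = -3*y**2 + 6*y - 1; no integer root y with |y| ≤ 4.
  x = 3: f_y(3, y) = -3*y**2 + 4*y + 7; vanishes at y ∈ {-1}. (3, -1): f_x = -36 ≠ 0.
  x = 4: f_y(4, y) = -3*y**2 + 2*y + 19; no integer root y with |y| ≤ 4.
Only singular point on the grid: (1, 1).
Classify: substitute x = 1 + u, y = 1 + v and expand: f = -u**3 + 2*u**2*v - u**2 - u*v**2 - v**3 + v**2.
No constant or linear terms (consistent with a singular point). Quadratic part: -u**2 + v**2. Cubic part: -u**3 + 2*u**2*v - u*v**2 - v**3.
The quadratic part v**2 - u**2 = (v − u)(v + u) splits into two distinct linear factors, so there are two distinct tangent lines y − 1 = ±(x − 1) — this is a node (ordinary double point).
Classification: node.


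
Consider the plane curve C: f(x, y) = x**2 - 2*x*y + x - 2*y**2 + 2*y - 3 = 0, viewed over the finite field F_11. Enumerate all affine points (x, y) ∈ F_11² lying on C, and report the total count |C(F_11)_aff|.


Affine F_11-points: {(1, 4), (1, 7), (3, 10), (5, 8), (5, 10), (6, 2), (6, 4), (8, 2), (10, 5), (10, 8)}; count = 10.

For each of the 121 pairs (x, y) ∈ F_11², evaluate f(x, y) mod 11. Record the zeros.
  x = 0: [0↦8, 1↦8, 2↦4, 3↦7, 4↦6, 5↦1, 6↦3, 7↦1, 8↦6, 9↦7, 10↦4]  zeros at y ∈ ∅
  x = 1: [0↦10, 1↦8, 2↦2, 3↦3, 4↦0, 5↦4, 6↦4, 7↦0, 8↦3, 9↦2, 10↦8]  zeros at y ∈ {4, 7}
  x = 2: [0↦3, 1↦10, 2↦2, 3↦1, 4↦7, 5↦9, 6↦7, 7↦1, 8↦2, 9↦10, 10↦3]  zeros at y ∈ ∅
  x = 3: [0↦9, 1↦3, 2↦4, 3↦1, 4↦5, 5↦5, 6↦1, 7↦4, 8↦3, 9↦9, 10↦0]  zeros at y ∈ {10}
  x = 4: [0↦6, 1↦9, 2↦8, 3↦3, 4↦5, 5↦3, 6↦8, 7↦9, 8↦6, 9↦10, 10↦10]  zeros at y ∈ ∅
  x = 5: [0↦5, 1↦6, 2↦3, 3↦7, 4↦7, 5↦3, 6↦6, 7↦5, 8↦0, 9↦2, 10↦0]  zeros at y ∈ {8, 10}
  x = 6: [0↦6, 1↦5, 2↦0, 3↦2, 4↦0, 5↦5, 6↦6, 7↦3, 8↦7, 9↦7, 10↦3]  zeros at y ∈ {2, 4}
  x = 7: [0↦9, 1↦6, 2↦10, 3↦10, 4↦6, 5↦9, 6↦8, 7↦3, 8↦5, 9↦3, 10↦8]  zeros at y ∈ ∅
  x = 8: [0↦3, 1↦9, 2↦0, 3↦9, 4↦3, 5↦4, 6↦1, 7↦5, 8↦5, 9↦1, 10↦4]  zeros at y ∈ {2}
  x = 9: [0↦10, 1↦3, 2↦3, 3↦10, 4↦2, 5↦1, 6↦7, 7↦9, 8↦7, 9↦1, 10↦2]  zeros at y ∈ ∅
  x = 10: [0↦8, 1↦10, 2↦8, 3↦2, 4↦3, 5↦0, 6↦4, 7↦4, 8↦0, 9↦3, 10↦2]  zeros at y ∈ {5, 8}
Collecting zeros: affine points = {(1, 4), (1, 7), (3, 10), (5, 8), (5, 10), (6, 2), (6, 4), (8, 2), (10, 5), (10, 8)}.
Total count |C(F_11)_aff| = 10.


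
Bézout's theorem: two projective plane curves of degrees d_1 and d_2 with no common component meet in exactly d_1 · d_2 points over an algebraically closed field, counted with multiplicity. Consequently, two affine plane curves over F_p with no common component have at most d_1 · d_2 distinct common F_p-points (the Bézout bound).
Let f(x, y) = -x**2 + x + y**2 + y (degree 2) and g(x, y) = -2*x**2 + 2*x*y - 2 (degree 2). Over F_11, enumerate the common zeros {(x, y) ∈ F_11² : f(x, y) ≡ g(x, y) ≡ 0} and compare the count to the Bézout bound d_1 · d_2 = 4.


Common zeros: {(4, 7), (7, 4), (10, 9)}; count = 3; Bézout bound = 4.

deg(f) = 2, deg(g) = 2, so Bézout bound = 4.
Scan x ∈ F_11. For each x, list the y ∈ F_11 with f(x, y) ≡ 0 and those with g(x, y) ≡ 0 (mod 11); the common zeros in that column are the intersection.
  x = 0: f ≡ 0 at y ∈ {0, 10}; g ≡ 0 at y ∈ ∅; common: ∅.
  x = 1: f ≡ 0 at y ∈ {0, 10}; g ≡ 0 at y ∈ {2}; common: ∅.
  x = 2: f ≡ 0 at y ∈ {1, 9}; g ≡ 0 at y ∈ {8}; common: ∅.
  x = 3: f ≡ 0 at y ∈ {2, 8}; g ≡ 0 at y ∈ {7}; common: ∅.
  x = 4: f ≡ 0 at y ∈ {3, 7}; g ≡ 0 at y ∈ {7}; common: {7}.
  x = 5: f ≡ 0 at y ∈ {4, 6}; g ≡ 0 at y ∈ {3}; common: ∅.
  x = 6: f ≡ 0 at y ∈ {5}; g ≡ 0 at y ∈ {8}; common: ∅.
  x = 7: f ≡ 0 at y ∈ {4, 6}; g ≡ 0 at y ∈ {4}; common: {4}.
  x = 8: f ≡ 0 at y ∈ {3, 7}; g ≡ 0 at y ∈ {4}; common: ∅.
  x = 9: f ≡ 0 at y ∈ {2, 8}; g ≡ 0 at y ∈ {3}; common: ∅.
  x = 10: f ≡ 0 at y ∈ {1, 9}; g ≡ 0 at y ∈ {9}; common: {9}.
Collecting: common zeros = {(4, 7), (7, 4), (10, 9)}, so the count is 3.
Comparison with the Bézout bound: 3 ≤ 4 = deg(f)·deg(g), as expected for curves with no common component (the affine F_11-count falls short of the bound because intersections may lie at infinity, over extension fields, or carry multiplicity).


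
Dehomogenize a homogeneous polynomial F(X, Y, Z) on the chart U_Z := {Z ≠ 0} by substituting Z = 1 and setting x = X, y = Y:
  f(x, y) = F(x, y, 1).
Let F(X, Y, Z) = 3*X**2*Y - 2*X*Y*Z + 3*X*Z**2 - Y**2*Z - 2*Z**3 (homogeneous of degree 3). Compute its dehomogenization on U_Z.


f(x, y) = 3*x**2*y - 2*x*y + 3*x - y**2 - 2

On U_Z we set Z = 1. Each monomial c·X^i·Y^j·Z^k in F becomes c·x^i·y^j·1^k = c·x^i·y^j.
Substituting Z = 1: F(X, Y, 1) = 3*x**2*y - 2*x*y + 3*x - y**2 - 2.
Note: deg(f) ≤ deg(F) = 3; strict inequality happens when F is divisible by Z (lost terms).


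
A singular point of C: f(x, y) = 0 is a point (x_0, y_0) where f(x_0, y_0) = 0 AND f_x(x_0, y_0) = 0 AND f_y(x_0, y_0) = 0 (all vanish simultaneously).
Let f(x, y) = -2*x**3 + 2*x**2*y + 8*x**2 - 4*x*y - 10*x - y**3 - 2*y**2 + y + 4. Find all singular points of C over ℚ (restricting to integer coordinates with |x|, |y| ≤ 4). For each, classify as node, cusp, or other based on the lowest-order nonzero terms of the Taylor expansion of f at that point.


Singular points: {(1, -1)}; classification: cusp.

Compute partial derivatives:
  f_x = -6*x**2 + 4*x*y + 16*x - 4*y - 10.
  f_y = 2*x**2 - 4*x - 3*y**2 - 4*y + 1.
Scan x_0 ∈ {−4, ..., 4}. For each x_0, f_y(x_0, y) is a polynomial in y; find its integer roots y ∈ {−4, ..., 4}, then test f_x and f at those candidates.
  x = -4: f_y(-4, y) = -3*y**2 - 4*y + 49; no integer root y with |y| ≤ 4.
  x = -3: f_y(-3, y) = -3*y**2 - 4*y + 31; no integer root y with |y| ≤ 4.
  x = -2: f_y(-2, y) = -3*y**2 - 4*y + 17; no integer root y with |y| ≤ 4.
  x = -1: f_y(-1, y) = -3*y**2 - 4*y + 7; vanishes at y ∈ {1}. (-1, 1): f_x = -40 ≠ 0.
  x = 0: f_y(0, y) = -3*y**2 - 4*y + 1; no integer root y with |y| ≤ 4.
  x = 1: f_y(1, y) = -3*y**2 - 4*y - 1; vanishes at y ∈ {-1}. (1, -1): f_x = 0, f = 0 — SINGULAR.
  x = 2: f_y(2, y) = -3*y**2 - 4*y + 1; no integer root y with |y| ≤ 4.
  x = 3: f_y(3, y) = -3*y**2 - 4*y + 7; vanishes at y ∈ {1}. (3, 1): f_x = -8 ≠ 0.
  x = 4: f_y(4, y) = -3*y**2 - 4*y + 17; no integer root y with |y| ≤ 4.
Only singular point on the grid: (1, -1).
Classify: substitute x = 1 + u, y = -1 + v and expand: f = -2*u**3 + 2*u**2*v - v**3 + v**2.
No constant or linear terms (consistent with a singular point). Quadratic part: v**2. Cubic part: -2*u**3 + 2*u**2*v - v**3.
The quadratic part v**2 is a perfect square, so there is a single (double) tangent line v = 0, i.e. y = -1. Restricting the cubic part to that line (v = 0) leaves -2*u**3 ≠ 0, so f is not divisible by v and the branch is v² ≈ 2*u**3 to lowest order — this is a cusp.
Classification: cusp.


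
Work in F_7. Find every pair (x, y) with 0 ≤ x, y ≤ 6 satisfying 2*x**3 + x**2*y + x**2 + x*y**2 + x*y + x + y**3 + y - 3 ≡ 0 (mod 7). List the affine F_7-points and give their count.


Affine F_7-points: {(0, 2), (2, 2), (3, 0), (4, 4)}; count = 4.

For each of the 49 pairs (x, y) ∈ F_7², evaluate f(x, y) mod 7. Record the zeros.
  x = 0: [0↦4, 1↦6, 2↦0, 3↦6, 4↦2, 5↦1, 6↦2]  zeros at y ∈ {2}
  x = 1: [0↦1, 1↦6, 2↦5, 3↦4, 4↦2, 5↦5, 6↦5]  zeros at y ∈ ∅
  x = 2: [0↦5, 1↦1, 2↦0, 3↦1, 4↦3, 5↦5, 6↦6]  zeros at y ∈ {2}
  x = 3: [0↦0, 1↦3, 2↦4, 3↦2, 4↦3, 5↦6, 6↦3]  zeros at y ∈ {0}
  x = 4: [0↦5, 1↦3, 2↦1, 3↦5, 4↦0, 5↦6, 6↦1]  zeros at y ∈ {4}
  x = 5: [0↦4, 1↦6, 2↦3, 3↦1, 4↦6, 5↦3, 6↦5]  zeros at y ∈ ∅
  x = 6: [0↦2, 1↦3, 2↦1, 3↦2, 4↦5, 5↦2, 6↦6]  zeros at y ∈ ∅
Collecting zeros: affine points = {(0, 2), (2, 2), (3, 0), (4, 4)}.
Total count |C(F_7)_aff| = 4.


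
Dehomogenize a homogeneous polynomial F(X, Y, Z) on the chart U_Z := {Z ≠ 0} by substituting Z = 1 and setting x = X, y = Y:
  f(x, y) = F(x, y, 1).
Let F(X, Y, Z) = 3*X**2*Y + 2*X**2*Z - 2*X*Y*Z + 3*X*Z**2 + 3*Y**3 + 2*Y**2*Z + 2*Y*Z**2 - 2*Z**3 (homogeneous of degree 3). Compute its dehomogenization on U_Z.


f(x, y) = 3*x**2*y + 2*x**2 - 2*x*y + 3*x + 3*y**3 + 2*y**2 + 2*y - 2

On U_Z we set Z = 1. Each monomial c·X^i·Y^j·Z^k in F becomes c·x^i·y^j·1^k = c·x^i·y^j.
Substituting Z = 1: F(X, Y, 1) = 3*x**2*y + 2*x**2 - 2*x*y + 3*x + 3*y**3 + 2*y**2 + 2*y - 2.
Note: deg(f) ≤ deg(F) = 3; strict inequality happens when F is divisible by Z (lost terms).


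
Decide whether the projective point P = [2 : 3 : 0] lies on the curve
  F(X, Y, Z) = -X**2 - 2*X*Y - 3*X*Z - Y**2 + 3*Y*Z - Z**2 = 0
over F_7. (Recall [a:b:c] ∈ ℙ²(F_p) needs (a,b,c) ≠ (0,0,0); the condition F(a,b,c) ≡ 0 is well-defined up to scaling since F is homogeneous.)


F(2,3,0) ≡ 3 (mod 7); P is NOT on the curve.

Evaluate F(2, 3, 0) term-by-term (mod 7).
  -X**2 ↦ -1·4·1·1 = -4
  -2*X*Y ↦ -2·2·3·1 = -12
  -3*X*Z ↦ -3·2·1·0 = 0
  -Y**2 ↦ -1·1·9·1 = -9
  3*Y*Z ↦ 3·1·3·0 = 0
  -Z**2 ↦ -1·1·1·0 = 0
Sum: F(2, 3, 0) = (-4) + (-12) + (0) + (-9) + (0) + (0) = -25.
Reducing mod 7: -25 ≡ 3 (mod 7).
Since F(a, b, c) ≡ 3 ≠ 0 (mod 7), P does NOT lie on the curve.


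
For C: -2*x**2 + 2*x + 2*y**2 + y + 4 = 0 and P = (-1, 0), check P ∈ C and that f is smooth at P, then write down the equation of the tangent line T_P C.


Tangent line at P: 6*x + y + 6 = 0.

Step 1: f(-1, 0) = 0, so P lies on C.
Step 2: partial derivatives
  f_x(x, y) = 2 - 4*x, f_y(x, y) = 4*y + 1.
  f_x(P) = 6, f_y(P) = 1 (gradient nonzero, so P is smooth).
Step 3: tangent line at P: 6·(x − -1) + 1·(y − 0) = 0.
Expanding: 6*x + y + 6 = 0.


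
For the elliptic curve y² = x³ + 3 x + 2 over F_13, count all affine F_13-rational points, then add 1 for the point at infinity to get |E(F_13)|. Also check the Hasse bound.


Affine points = {(2, 4), (2, 9), (3, 5), (3, 8), (4, 0), (5, 5), (5, 8), (9, 2), (9, 11), (11, 1), (11, 12)}; affine count = 11; |E(F_13)| = 12.

Discriminant check: Δ ∝ 4a³ + 27b² = 4·3³ + 27·2² = 4·27 + 27·4 ≡ 8 (mod 13). Nonzero ⇒ E is nonsingular.
For each x ∈ F_13, compute rhs = x³ + 3·x + 2 mod 13, then count y ∈ F_13 with y² ≡ rhs.
  x = 0: rhs = 2, matching y values: none (0 points).
  x = 1: rhs = 6, matching y values: none (0 points).
  x = 2: rhs = 3, matching y values: 4, 9 (2 points).
  x = 3: rhs = 12, matching y values: 5, 8 (2 points).
  x = 4: rhs = 0, matching y values: 0 (1 points).
  x = 5: rhs = 12, matching y values: 5, 8 (2 points).
  x = 6: rhs = 2, matching y values: none (0 points).
  x = 7: rhs = 2, matching y values: none (0 points).
  x = 8: rhs = 5, matching y values: none (0 points).
  x = 9: rhs = 4, matching y values: 2, 11 (2 points).
  x = 10: rhs = 5, matching y values: none (0 points).
  x = 11: rhs = 1, matching y values: 1, 12 (2 points).
  x = 12: rhs = 11, matching y values: none (0 points).
Total affine count: 11.
Full point count |E(F_13)| = 11 + 1 = 12.
Hasse bound: |12 − (13+1)| = |-2| = 2 ≤ 2√13 ≈ 7.2111 ✓.
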